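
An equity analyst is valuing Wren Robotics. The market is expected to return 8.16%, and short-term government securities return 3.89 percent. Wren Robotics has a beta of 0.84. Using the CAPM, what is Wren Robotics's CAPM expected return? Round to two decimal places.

7.48%

Market risk premium = E(R_m) − R_f = 8.16% − 3.89% = 4.27%
E(R) = R_f + β × MRP = 3.89% + 0.84 × 4.27% = 7.48%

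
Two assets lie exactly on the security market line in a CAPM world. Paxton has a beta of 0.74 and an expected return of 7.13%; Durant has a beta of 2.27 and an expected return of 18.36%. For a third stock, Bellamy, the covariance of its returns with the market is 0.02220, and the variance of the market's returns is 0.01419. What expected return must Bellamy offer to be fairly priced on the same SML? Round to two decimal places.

13.18%

MRP = (18.36% − 7.13%) / (2.27 − 0.74) = 7.3399%
R_f = 7.13% − 0.74 × 7.3399% = 1.6985%
β_Bellamy = Cov / Var(R_m) = 0.02220 / 0.01419 = 1.5645
E(R_Bellamy) = R_f + β × MRP = 1.6985% + 1.5645 × 7.3399% = 13.18%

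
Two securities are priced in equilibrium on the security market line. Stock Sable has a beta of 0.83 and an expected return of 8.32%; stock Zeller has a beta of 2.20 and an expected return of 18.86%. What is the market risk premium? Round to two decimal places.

7.69%

Both satisfy E(R) = R_f + β·MRP, so the slope of the SML is
MRP = (18.86% − 8.32%) / (2.20 − 0.83) = 10.54% / 1.37 = 7.6934%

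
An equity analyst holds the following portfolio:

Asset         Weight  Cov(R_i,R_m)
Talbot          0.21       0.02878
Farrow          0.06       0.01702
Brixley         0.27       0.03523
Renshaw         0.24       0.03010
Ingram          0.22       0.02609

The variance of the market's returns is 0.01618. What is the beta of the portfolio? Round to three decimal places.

β_Talbot = 0.02878 / 0.01618 = 1.7787
β_Farrow = 0.01702 / 0.01618 = 1.0519
β_Brixley = 0.03523 / 0.01618 = 2.1774
β_Renshaw = 0.03010 / 0.01618 = 1.8603
β_Ingram = 0.02609 / 0.01618 = 1.6125
β_P = Σ w_i β_i = 0.21×1.7787 + 0.06×1.0519 + 0.27×2.1774 + 0.24×1.8603 + 0.22×1.6125 = 1.8258

1.826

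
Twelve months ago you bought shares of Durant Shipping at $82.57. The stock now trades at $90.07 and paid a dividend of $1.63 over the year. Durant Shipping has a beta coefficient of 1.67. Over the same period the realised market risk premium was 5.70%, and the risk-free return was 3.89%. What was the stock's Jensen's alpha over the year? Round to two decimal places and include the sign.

-2.35%

Realised HPR = (P1 + D1 − P0) / P0 = (90.07 + 1.63 − 82.57) / 82.57 = 9.13 / 82.57 = 11.0573%
CAPM required = R_f + β·MRP = 3.89% + 1.67 × 5.70% = 13.4090%
α = realised − required = 11.0573% − 13.4090% = -2.35%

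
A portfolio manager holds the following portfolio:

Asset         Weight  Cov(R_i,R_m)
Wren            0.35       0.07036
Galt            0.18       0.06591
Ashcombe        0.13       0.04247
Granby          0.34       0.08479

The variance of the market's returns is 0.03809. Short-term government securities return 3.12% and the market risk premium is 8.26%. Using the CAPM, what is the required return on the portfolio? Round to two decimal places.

18.48%

β_Wren = 0.07036 / 0.03809 = 1.8472
β_Galt = 0.06591 / 0.03809 = 1.7304
β_Ashcombe = 0.04247 / 0.03809 = 1.1150
β_Granby = 0.08479 / 0.03809 = 2.2260
β_P = Σ w_i β_i = 0.35×1.8472 + 0.18×1.7304 + 0.13×1.1150 + 0.34×2.2260 = 1.8598
E(R_P) = R_f + β_P × MRP = 3.12% + 1.8598 × 8.26% = 18.48%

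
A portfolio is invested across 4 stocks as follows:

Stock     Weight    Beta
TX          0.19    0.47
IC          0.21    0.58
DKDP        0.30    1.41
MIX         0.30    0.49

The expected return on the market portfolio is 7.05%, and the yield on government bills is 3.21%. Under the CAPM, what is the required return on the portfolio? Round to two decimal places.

6.21%

β_P = Σ w_i β_i = 0.19×0.47 + 0.21×0.58 + 0.30×1.41 + 0.30×0.49 = 0.7811
MRP = 7.05% − 3.21% = 3.84%
E(R_P) = R_f + β_P × MRP = 3.21% + 0.7811 × 3.84% = 6.21%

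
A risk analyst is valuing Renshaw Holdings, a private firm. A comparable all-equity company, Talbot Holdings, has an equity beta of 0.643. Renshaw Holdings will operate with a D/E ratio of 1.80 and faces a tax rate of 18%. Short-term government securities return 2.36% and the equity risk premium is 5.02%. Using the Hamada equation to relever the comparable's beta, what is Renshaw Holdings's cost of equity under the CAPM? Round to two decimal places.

10.35%

β_L = β_U × [1 + (1 − t)(D/E)] = 0.643 × [1 + (1 − 0.18) × 1.80]
    = 0.643 × [1 + 0.82 × 1.80] = 0.643 × 2.4760 = 1.5921
E(R) = R_f + β_L × MRP = 2.36% + 1.5921 × 5.02% = 10.35%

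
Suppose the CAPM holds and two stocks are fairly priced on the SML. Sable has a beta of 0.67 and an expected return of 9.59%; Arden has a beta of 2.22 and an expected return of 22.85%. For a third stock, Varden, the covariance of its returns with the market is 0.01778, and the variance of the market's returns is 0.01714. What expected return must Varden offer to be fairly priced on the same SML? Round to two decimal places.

MRP = (22.85% − 9.59%) / (2.22 − 0.67) = 8.5548%
R_f = 9.59% − 0.67 × 8.5548% = 3.8583%
β_Varden = Cov / Var(R_m) = 0.01778 / 0.01714 = 1.0373
E(R_Varden) = R_f + β × MRP = 3.8583% + 1.0373 × 8.5548% = 12.73%

12.73%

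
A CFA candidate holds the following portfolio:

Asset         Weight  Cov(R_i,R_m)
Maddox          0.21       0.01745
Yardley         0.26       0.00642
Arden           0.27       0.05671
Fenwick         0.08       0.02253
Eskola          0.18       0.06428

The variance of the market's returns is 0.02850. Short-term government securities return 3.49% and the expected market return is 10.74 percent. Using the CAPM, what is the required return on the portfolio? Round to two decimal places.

β_Maddox = 0.01745 / 0.02850 = 0.6123
β_Yardley = 0.00642 / 0.02850 = 0.2253
β_Arden = 0.05671 / 0.02850 = 1.9898
β_Fenwick = 0.02253 / 0.02850 = 0.7905
β_Eskola = 0.06428 / 0.02850 = 2.2554
β_P = Σ w_i β_i = 0.21×0.6123 + 0.26×0.2253 + 0.27×1.9898 + 0.08×0.7905 + 0.18×2.2554 = 1.1936
MRP = 10.74% − 3.49% = 7.25%
E(R_P) = R_f + β_P × MRP = 3.49% + 1.1936 × 7.25% = 12.14%

12.14%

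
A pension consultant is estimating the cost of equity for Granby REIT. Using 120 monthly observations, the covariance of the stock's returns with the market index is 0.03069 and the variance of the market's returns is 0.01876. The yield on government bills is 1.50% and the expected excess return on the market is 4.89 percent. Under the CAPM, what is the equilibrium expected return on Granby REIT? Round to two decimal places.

9.50%

β = Cov(R_i, R_m) / Var(R_m) = 0.03069 / 0.01876 = 1.6359
E(R) = R_f + β × MRP = 1.50% + 1.6359 × 4.89% = 9.50%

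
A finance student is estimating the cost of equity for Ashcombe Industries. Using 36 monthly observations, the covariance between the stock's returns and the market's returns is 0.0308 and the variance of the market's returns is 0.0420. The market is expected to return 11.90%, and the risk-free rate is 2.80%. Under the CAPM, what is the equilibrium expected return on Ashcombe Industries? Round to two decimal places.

9.47%

β = Cov(R_i, R_m) / Var(R_m) = 0.0308 / 0.0420 = 0.7333
MRP = 11.90% − 2.80% = 9.10%
E(R) = R_f + β × MRP = 2.80% + 0.7333 × 9.10% = 9.47%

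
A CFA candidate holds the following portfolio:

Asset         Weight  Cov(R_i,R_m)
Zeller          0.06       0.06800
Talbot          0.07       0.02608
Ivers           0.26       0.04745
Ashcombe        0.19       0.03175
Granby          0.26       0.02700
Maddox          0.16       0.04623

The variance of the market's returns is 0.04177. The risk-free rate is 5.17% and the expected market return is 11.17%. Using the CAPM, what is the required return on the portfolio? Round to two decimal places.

10.73%

β_Zeller = 0.06800 / 0.04177 = 1.6280
β_Talbot = 0.02608 / 0.04177 = 0.6244
β_Ivers = 0.04745 / 0.04177 = 1.1360
β_Ashcombe = 0.03175 / 0.04177 = 0.7601
β_Granby = 0.02700 / 0.04177 = 0.6464
β_Maddox = 0.04623 / 0.04177 = 1.1068
β_P = Σ w_i β_i = 0.06×1.6280 + 0.07×0.6244 + 0.26×1.1360 + 0.19×0.7601 + 0.26×0.6464 + 0.16×1.1068 = 0.9263
MRP = 11.17% − 5.17% = 6.00%
E(R_P) = R_f + β_P × MRP = 5.17% + 0.9263 × 6.00% = 10.73%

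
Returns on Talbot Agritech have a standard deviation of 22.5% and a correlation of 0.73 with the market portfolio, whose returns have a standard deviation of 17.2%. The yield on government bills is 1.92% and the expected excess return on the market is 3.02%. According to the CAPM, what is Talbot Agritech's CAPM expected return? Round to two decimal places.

4.80%

β = ρ × σ_i / σ_m = 0.73 × 22.5% / 17.2% = 0.9549
E(R) = 1.92% + 0.9549 × 3.02% = 4.80%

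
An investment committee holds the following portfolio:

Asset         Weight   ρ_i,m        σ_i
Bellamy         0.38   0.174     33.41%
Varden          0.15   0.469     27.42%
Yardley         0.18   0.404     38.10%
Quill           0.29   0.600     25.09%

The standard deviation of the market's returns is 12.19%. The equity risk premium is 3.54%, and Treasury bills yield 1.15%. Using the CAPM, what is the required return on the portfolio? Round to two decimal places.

4.42%

β_Bellamy = 0.174 × 33.41% / 12.19% = 0.4769
β_Varden = 0.469 × 27.42% / 12.19% = 1.0550
β_Yardley = 0.404 × 38.10% / 12.19% = 1.2627
β_Quill = 0.600 × 25.09% / 12.19% = 1.2349
β_P = Σ w_i β_i = 0.38×0.4769 + 0.15×1.0550 + 0.18×1.2627 + 0.29×1.2349 = 0.9249
E(R_P) = R_f + β_P × MRP = 1.15% + 0.9249 × 3.54% = 4.42%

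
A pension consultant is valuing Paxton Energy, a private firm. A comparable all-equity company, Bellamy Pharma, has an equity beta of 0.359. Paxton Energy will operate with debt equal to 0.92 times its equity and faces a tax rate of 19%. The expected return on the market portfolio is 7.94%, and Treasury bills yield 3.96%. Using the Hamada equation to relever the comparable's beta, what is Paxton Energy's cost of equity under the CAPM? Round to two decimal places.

6.45%

β_L = β_U × [1 + (1 − t)(D/E)] = 0.359 × [1 + (1 − 0.19) × 0.92]
    = 0.359 × [1 + 0.81 × 0.92] = 0.359 × 1.7452 = 0.6265
MRP = 7.94% − 3.96% = 3.98%
E(R) = R_f + β_L × MRP = 3.96% + 0.6265 × 3.98% = 6.45%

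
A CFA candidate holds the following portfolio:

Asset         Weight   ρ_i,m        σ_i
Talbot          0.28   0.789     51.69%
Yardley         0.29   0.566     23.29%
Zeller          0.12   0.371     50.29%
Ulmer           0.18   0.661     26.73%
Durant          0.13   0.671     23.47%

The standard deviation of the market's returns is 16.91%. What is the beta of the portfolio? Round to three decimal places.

β_Talbot = 0.789 × 51.69% / 16.91% = 2.4118
β_Yardley = 0.566 × 23.29% / 16.91% = 0.7795
β_Zeller = 0.371 × 50.29% / 16.91% = 1.1033
β_Ulmer = 0.661 × 26.73% / 16.91% = 1.0449
β_Durant = 0.671 × 23.47% / 16.91% = 0.9313
β_P = Σ w_i β_i = 0.28×2.4118 + 0.29×0.7795 + 0.12×1.1033 + 0.18×1.0449 + 0.13×0.9313 = 1.3429

1.343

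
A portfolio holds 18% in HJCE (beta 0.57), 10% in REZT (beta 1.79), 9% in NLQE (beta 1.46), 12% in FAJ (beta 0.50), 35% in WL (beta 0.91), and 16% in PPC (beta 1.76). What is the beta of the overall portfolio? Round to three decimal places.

β_P = Σ w_i β_i = 0.18×0.57 + 0.10×1.79 + 0.09×1.46 + 0.12×0.50 + 0.35×0.91 + 0.16×1.76 = 1.0731

1.073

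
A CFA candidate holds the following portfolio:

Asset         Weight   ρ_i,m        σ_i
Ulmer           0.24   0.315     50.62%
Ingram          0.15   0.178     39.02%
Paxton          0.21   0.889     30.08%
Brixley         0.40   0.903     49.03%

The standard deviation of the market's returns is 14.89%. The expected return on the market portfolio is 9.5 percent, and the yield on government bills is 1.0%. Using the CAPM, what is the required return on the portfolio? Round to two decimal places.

β_Ulmer = 0.315 × 50.62% / 14.89% = 1.0709
β_Ingram = 0.178 × 39.02% / 14.89% = 0.4665
β_Paxton = 0.889 × 30.08% / 14.89% = 1.7959
β_Brixley = 0.903 × 49.03% / 14.89% = 2.9734
β_P = Σ w_i β_i = 0.24×1.0709 + 0.15×0.4665 + 0.21×1.7959 + 0.40×2.9734 = 1.8935
MRP = 9.5% − 1.0% = 8.50%
E(R_P) = R_f + β_P × MRP = 1.0% + 1.8935 × 8.5% = 17.09%

17.09%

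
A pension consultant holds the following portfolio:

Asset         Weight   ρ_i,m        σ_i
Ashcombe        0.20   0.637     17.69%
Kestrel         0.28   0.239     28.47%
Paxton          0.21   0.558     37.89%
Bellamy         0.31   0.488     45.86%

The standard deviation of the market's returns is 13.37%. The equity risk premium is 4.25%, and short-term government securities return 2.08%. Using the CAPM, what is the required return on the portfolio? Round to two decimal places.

β_Ashcombe = 0.637 × 17.69% / 13.37% = 0.8428
β_Kestrel = 0.239 × 28.47% / 13.37% = 0.5089
β_Paxton = 0.558 × 37.89% / 13.37% = 1.5813
β_Bellamy = 0.488 × 45.86% / 13.37% = 1.6739
β_P = Σ w_i β_i = 0.20×0.8428 + 0.28×0.5089 + 0.21×1.5813 + 0.31×1.6739 = 1.1620
E(R_P) = R_f + β_P × MRP = 2.08% + 1.1620 × 4.25% = 7.02%

7.02%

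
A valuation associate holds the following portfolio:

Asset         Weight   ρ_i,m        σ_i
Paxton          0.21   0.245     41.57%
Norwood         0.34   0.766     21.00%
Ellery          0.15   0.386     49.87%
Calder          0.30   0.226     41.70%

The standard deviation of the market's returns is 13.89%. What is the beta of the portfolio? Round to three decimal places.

β_Paxton = 0.245 × 41.57% / 13.89% = 0.7332
β_Norwood = 0.766 × 21.00% / 13.89% = 1.1581
β_Ellery = 0.386 × 49.87% / 13.89% = 1.3859
β_Calder = 0.226 × 41.70% / 13.89% = 0.6785
β_P = Σ w_i β_i = 0.21×0.7332 + 0.34×1.1581 + 0.15×1.3859 + 0.30×0.6785 = 0.9592

0.959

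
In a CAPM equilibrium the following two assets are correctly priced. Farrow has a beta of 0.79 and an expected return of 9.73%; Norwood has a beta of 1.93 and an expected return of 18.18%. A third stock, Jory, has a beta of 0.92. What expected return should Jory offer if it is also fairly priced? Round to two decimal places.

10.69%

MRP (SML slope) = (18.18% − 9.73%) / (1.93 − 0.79) = 8.45% / 1.14 = 7.4123%
R_f (intercept) = 9.73% − 0.79 × 7.4123% = 3.8743%
E(R_Jory) = R_f + β × MRP = 3.8743% + 0.92 × 7.4123% = 10.69%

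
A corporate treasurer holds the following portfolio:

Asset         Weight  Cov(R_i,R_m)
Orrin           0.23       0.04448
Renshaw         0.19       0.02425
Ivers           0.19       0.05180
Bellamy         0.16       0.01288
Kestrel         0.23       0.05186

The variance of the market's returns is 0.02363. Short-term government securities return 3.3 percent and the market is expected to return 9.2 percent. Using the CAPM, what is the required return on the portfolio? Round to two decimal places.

β_Orrin = 0.04448 / 0.02363 = 1.8824
β_Renshaw = 0.02425 / 0.02363 = 1.0262
β_Ivers = 0.05180 / 0.02363 = 2.1921
β_Bellamy = 0.01288 / 0.02363 = 0.5451
β_Kestrel = 0.05186 / 0.02363 = 2.1947
β_P = Σ w_i β_i = 0.23×1.8824 + 0.19×1.0262 + 0.19×2.1921 + 0.16×0.5451 + 0.23×2.1947 = 1.6364
MRP = 9.2% − 3.3% = 5.90%
E(R_P) = R_f + β_P × MRP = 3.3% + 1.6364 × 5.9% = 12.95%

12.95%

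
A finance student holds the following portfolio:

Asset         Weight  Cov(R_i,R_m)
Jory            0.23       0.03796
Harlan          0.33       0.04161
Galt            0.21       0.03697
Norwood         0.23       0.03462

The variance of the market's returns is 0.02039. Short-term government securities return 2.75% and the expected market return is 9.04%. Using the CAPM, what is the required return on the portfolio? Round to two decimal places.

β_Jory = 0.03796 / 0.02039 = 1.8617
β_Harlan = 0.04161 / 0.02039 = 2.0407
β_Galt = 0.03697 / 0.02039 = 1.8131
β_Norwood = 0.03462 / 0.02039 = 1.6979
β_P = Σ w_i β_i = 0.23×1.8617 + 0.33×2.0407 + 0.21×1.8131 + 0.23×1.6979 = 1.8729
MRP = 9.04% − 2.75% = 6.29%
E(R_P) = R_f + β_P × MRP = 2.75% + 1.8729 × 6.29% = 14.53%

14.53%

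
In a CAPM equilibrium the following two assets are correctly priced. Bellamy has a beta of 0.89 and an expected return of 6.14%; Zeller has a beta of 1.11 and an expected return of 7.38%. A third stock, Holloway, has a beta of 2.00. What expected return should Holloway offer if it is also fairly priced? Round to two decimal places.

MRP (SML slope) = (7.38% − 6.14%) / (1.11 − 0.89) = 1.24% / 0.22 = 5.6364%
R_f (intercept) = 6.14% − 0.89 × 5.6364% = 1.1236%
E(R_Holloway) = R_f + β × MRP = 1.1236% + 2.00 × 5.6364% = 12.40%

12.40%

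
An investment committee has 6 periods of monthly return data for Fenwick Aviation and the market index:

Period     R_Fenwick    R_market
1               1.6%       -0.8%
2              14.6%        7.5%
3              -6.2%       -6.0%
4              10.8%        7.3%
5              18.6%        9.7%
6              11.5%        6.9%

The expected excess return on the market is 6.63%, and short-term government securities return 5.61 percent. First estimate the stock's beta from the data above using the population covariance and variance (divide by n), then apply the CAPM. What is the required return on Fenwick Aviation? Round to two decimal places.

15.37%

Mean R_i = (1.6 + 14.6 − 6.2 + 10.8 + 18.6 + 11.5) / 6 = 8.4833%
Mean R_m = (-0.8 + 7.5 − 6.0 + 7.3 + 9.7 + 6.9) / 6 = 4.1000%
Σ(R_i − R̄_i)(R_m − R̄_m) = 275.3400  ⇒  Cov = 275.3400 / 6 = 45.8900
Σ(R_m − R̄_m)² = 187.0200  ⇒  Var(R_m) = 187.0200 / 6 = 31.1700
β = Cov / Var(R_m) = 45.8900 / 31.1700 = 1.4722
E(R) = R_f + β × MRP = 5.61% + 1.4722 × 6.63% = 15.37%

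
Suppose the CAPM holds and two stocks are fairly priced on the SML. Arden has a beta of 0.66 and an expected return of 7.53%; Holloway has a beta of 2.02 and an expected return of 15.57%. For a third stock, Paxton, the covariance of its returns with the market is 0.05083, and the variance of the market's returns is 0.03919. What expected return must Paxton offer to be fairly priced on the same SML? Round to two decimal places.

MRP = (15.57% − 7.53%) / (2.02 − 0.66) = 5.9118%
R_f = 7.53% − 0.66 × 5.9118% = 3.6282%
β_Paxton = Cov / Var(R_m) = 0.05083 / 0.03919 = 1.2970
E(R_Paxton) = R_f + β × MRP = 3.6282% + 1.2970 × 5.9118% = 11.30%

11.30%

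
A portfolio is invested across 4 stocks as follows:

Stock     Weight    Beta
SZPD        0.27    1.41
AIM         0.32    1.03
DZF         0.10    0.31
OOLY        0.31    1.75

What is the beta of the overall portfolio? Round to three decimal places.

1.284

β_P = Σ w_i β_i = 0.27×1.41 + 0.32×1.03 + 0.10×0.31 + 0.31×1.75 = 1.2838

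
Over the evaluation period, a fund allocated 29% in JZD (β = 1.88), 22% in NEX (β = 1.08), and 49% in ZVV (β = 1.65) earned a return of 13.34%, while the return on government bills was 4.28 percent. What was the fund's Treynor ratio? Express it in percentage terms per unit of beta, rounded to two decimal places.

β_P = 0.29×1.88 + 0.22×1.08 + 0.49×1.65 = 1.5913
Treynor = (R_P − R_f) / β_P = (13.34% − 4.28%) / 1.5913 = 9.06% / 1.5913 = 5.69%

5.69%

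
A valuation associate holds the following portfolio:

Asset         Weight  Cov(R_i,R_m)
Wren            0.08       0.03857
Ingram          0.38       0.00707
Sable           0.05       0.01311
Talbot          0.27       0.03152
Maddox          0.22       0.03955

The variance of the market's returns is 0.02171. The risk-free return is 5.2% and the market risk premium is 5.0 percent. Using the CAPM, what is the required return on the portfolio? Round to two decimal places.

10.64%

β_Wren = 0.03857 / 0.02171 = 1.7766
β_Ingram = 0.00707 / 0.02171 = 0.3257
β_Sable = 0.01311 / 0.02171 = 0.6039
β_Talbot = 0.03152 / 0.02171 = 1.4519
β_Maddox = 0.03955 / 0.02171 = 1.8217
β_P = Σ w_i β_i = 0.08×1.7766 + 0.38×0.3257 + 0.05×0.6039 + 0.27×1.4519 + 0.22×1.8217 = 1.0889
E(R_P) = R_f + β_P × MRP = 5.2% + 1.0889 × 5.0% = 10.64%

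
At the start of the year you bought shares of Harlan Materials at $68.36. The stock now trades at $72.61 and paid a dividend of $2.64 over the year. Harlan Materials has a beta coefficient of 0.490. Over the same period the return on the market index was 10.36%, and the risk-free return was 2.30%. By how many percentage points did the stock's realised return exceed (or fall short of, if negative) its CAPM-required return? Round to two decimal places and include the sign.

+3.83%

Realised HPR = (P1 + D1 − P0) / P0 = (72.61 + 2.64 − 68.36) / 68.36 = 6.89 / 68.36 = 10.0790%
MRP = 10.36% − 2.30% = 8.06%
CAPM required = R_f + β·MRP = 2.30% + 0.490 × 8.06% = 6.24940%
α = realised − required = 10.0790% − 6.24940% = +3.83%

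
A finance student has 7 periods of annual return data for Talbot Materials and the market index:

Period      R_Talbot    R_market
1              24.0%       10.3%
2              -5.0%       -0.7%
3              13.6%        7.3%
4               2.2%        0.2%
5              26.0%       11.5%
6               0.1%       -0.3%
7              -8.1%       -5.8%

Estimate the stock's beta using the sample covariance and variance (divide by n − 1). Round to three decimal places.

2.077

Mean R_i = (24.0 − 5.0 + 13.6 + 2.2 + 26.0 + 0.1 − 8.1) / 7 = 7.5429%
Mean R_m = (10.3 − 0.7 + 7.3 + 0.2 + 11.5 − 0.3 − 5.8) / 7 = 3.2143%
Σ(R_i − R̄_i)(R_m − R̄_m) = 526.6557  ⇒  Cov = 526.6557 / 6 = 87.7760
Σ(R_m − R̄_m)² = 253.5686  ⇒  Var(R_m) = 253.5686 / 6 = 42.2614
β = Cov / Var(R_m) = 87.7760 / 42.2614 = 2.0770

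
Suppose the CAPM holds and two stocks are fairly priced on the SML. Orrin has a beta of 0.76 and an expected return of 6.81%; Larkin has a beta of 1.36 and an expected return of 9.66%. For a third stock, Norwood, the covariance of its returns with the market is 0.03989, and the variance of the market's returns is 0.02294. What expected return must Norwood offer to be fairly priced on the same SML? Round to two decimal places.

MRP = (9.66% − 6.81%) / (1.36 − 0.76) = 4.7500%
R_f = 6.81% − 0.76 × 4.7500% = 3.2000%
β_Norwood = Cov / Var(R_m) = 0.03989 / 0.02294 = 1.7389
E(R_Norwood) = R_f + β × MRP = 3.2000% + 1.7389 × 4.7500% = 11.46%

11.46%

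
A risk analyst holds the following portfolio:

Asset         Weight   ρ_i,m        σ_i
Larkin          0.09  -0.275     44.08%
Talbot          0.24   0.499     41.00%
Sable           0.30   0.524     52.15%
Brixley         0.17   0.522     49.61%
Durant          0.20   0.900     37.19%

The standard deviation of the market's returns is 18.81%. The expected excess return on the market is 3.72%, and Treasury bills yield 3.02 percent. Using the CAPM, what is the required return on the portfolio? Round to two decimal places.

β_Larkin = -0.275 × 44.08% / 18.81% = -0.6444
β_Talbot = 0.499 × 41.00% / 18.81% = 1.0877
β_Sable = 0.524 × 52.15% / 18.81% = 1.4528
β_Brixley = 0.522 × 49.61% / 18.81% = 1.3767
β_Durant = 0.900 × 37.19% / 18.81% = 1.7794
β_P = Σ w_i β_i = 0.09×-0.6444 + 0.24×1.0877 + 0.30×1.4528 + 0.17×1.3767 + 0.20×1.7794 = 1.2288
E(R_P) = R_f + β_P × MRP = 3.02% + 1.2288 × 3.72% = 7.59%

7.59%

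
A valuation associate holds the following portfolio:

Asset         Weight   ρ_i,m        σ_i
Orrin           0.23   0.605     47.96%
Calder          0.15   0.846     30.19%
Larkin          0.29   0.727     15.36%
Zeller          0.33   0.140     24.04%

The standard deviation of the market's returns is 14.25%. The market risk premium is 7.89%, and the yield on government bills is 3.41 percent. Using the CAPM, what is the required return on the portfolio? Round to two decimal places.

β_Orrin = 0.605 × 47.96% / 14.25% = 2.0362
β_Calder = 0.846 × 30.19% / 14.25% = 1.7923
β_Larkin = 0.727 × 15.36% / 14.25% = 0.7836
β_Zeller = 0.140 × 24.04% / 14.25% = 0.2362
β_P = Σ w_i β_i = 0.23×2.0362 + 0.15×1.7923 + 0.29×0.7836 + 0.33×0.2362 = 1.0424
E(R_P) = R_f + β_P × MRP = 3.41% + 1.0424 × 7.89% = 11.63%

11.63%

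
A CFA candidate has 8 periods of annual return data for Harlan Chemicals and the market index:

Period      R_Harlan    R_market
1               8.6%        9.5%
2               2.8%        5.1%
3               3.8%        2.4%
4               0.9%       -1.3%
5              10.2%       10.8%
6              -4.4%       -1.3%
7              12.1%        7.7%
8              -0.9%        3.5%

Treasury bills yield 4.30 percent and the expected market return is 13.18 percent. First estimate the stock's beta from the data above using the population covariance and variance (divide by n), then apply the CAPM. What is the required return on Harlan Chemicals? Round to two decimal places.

Mean R_i = (8.6 + 2.8 + 3.8 + 0.9 + 10.2 − 4.4 + 12.1 − 0.9) / 8 = 4.1375%
Mean R_m = (9.5 + 5.1 + 2.4 − 1.3 + 10.8 − 1.3 + 7.7 + 3.5) / 8 = 4.5500%
Σ(R_i − R̄_i)(R_m − R̄_m) = 159.2250  ⇒  Cov = 159.2250 / 8 = 19.9031
Σ(R_m − R̄_m)² = 147.9600  ⇒  Var(R_m) = 147.9600 / 8 = 18.4950
β = Cov / Var(R_m) = 19.9031 / 18.4950 = 1.0761
MRP = 13.18% − 4.30% = 8.88%
E(R) = R_f + β × MRP = 4.30% + 1.0761 × 8.88% = 13.86%

13.86%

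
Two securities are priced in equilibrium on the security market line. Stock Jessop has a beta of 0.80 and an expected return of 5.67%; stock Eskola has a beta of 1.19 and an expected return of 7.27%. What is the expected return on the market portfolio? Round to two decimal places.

Both satisfy E(R) = R_f + β·MRP, so the slope of the SML is
MRP = (7.27% − 5.67%) / (1.19 − 0.80) = 1.60% / 0.39 = 4.1026%
R_f = E(R_Jessop) − β_Jessop·MRP = 5.67% − 0.80 × 4.1026% = 2.3879%
E(R_m) = R_f + MRP = 2.3879% + 4.1026% = 6.49%

6.49%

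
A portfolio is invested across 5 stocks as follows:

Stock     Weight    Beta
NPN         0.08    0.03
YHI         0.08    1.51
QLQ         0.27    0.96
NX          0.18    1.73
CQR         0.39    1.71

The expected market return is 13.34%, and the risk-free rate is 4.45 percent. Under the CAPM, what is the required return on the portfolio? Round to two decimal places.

β_P = Σ w_i β_i = 0.08×0.03 + 0.08×1.51 + 0.27×0.96 + 0.18×1.73 + 0.39×1.71 = 1.3607
MRP = 13.34% − 4.45% = 8.89%
E(R_P) = R_f + β_P × MRP = 4.45% + 1.3607 × 8.89% = 16.55%

16.55%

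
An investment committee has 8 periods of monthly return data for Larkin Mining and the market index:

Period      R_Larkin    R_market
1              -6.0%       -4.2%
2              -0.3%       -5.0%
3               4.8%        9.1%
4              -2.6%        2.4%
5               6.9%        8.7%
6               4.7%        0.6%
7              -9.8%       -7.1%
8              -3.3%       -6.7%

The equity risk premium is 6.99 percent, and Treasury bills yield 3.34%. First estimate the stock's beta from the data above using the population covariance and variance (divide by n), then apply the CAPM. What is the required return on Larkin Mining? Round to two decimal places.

8.37%

Mean R_i = (-6.0 − 0.3 + 4.8 − 2.6 + 6.9 + 4.7 − 9.8 − 3.3) / 8 = -0.7000%
Mean R_m = (-4.2 − 5.0 + 9.1 + 2.4 + 8.7 + 0.6 − 7.1 − 6.7) / 8 = -0.2750%
Σ(R_i − R̄_i)(R_m − R̄_m) = 217.1400  ⇒  Cov = 217.1400 / 8 = 27.1425
Σ(R_m − R̄_m)² = 301.9550  ⇒  Var(R_m) = 301.9550 / 8 = 37.7444
β = Cov / Var(R_m) = 27.1425 / 37.7444 = 0.7191
E(R) = R_f + β × MRP = 3.34% + 0.7191 × 6.99% = 8.37%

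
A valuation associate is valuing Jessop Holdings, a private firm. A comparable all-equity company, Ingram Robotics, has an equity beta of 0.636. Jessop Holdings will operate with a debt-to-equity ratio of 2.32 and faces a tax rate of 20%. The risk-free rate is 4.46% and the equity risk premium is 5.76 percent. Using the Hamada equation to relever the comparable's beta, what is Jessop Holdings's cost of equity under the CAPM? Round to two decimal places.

β_L = β_U × [1 + (1 − t)(D/E)] = 0.636 × [1 + (1 − 0.20) × 2.32]
    = 0.636 × [1 + 0.80 × 2.32] = 0.636 × 2.8560 = 1.8164
E(R) = R_f + β_L × MRP = 4.46% + 1.8164 × 5.76% = 14.92%

14.92%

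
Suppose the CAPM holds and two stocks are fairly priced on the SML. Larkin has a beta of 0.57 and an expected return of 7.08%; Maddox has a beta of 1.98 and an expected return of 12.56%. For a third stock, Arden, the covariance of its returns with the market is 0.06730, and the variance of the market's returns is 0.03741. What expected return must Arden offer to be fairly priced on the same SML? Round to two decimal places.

11.86%

MRP = (12.56% − 7.08%) / (1.98 − 0.57) = 3.8865%
R_f = 7.08% − 0.57 × 3.8865% = 4.8647%
β_Arden = Cov / Var(R_m) = 0.06730 / 0.03741 = 1.7990
E(R_Arden) = R_f + β × MRP = 4.8647% + 1.7990 × 3.8865% = 11.86%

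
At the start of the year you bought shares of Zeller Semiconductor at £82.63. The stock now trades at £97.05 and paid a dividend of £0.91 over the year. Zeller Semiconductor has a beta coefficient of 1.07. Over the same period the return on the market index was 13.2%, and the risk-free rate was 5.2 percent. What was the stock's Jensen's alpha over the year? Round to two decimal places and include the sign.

+4.79%

Realised HPR = (P1 + D1 − P0) / P0 = (97.05 + 0.91 − 82.63) / 82.63 = 15.33 / 82.63 = 18.5526%
MRP = 13.2% − 5.2% = 8.00%
CAPM required = R_f + β·MRP = 5.2% + 1.07 × 8.0% = 13.7600%
α = realised − required = 18.5526% − 13.7600% = +4.79%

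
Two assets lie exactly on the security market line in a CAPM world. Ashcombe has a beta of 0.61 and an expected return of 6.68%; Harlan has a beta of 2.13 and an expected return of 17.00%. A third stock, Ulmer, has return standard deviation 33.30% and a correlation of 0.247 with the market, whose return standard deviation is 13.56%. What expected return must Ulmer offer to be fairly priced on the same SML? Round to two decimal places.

MRP = (17.00% − 6.68%) / (2.13 − 0.61) = 6.7895%
R_f = 6.68% − 0.61 × 6.7895% = 2.5384%
β_Ulmer = ρ·σ_i/σ_m = 0.247 × 33.30 / 13.56 = 0.6066
E(R_Ulmer) = R_f + β × MRP = 2.5384% + 0.6066 × 6.7895% = 6.66%

6.66%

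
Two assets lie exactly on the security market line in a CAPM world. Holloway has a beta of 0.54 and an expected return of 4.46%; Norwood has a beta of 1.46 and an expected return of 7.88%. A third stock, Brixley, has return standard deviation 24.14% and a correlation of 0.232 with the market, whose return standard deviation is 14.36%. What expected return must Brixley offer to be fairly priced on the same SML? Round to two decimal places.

3.90%

MRP = (7.88% − 4.46%) / (1.46 − 0.54) = 3.7174%
R_f = 4.46% − 0.54 × 3.7174% = 2.4526%
β_Brixley = ρ·σ_i/σ_m = 0.232 × 24.14 / 14.36 = 0.3900
E(R_Brixley) = R_f + β × MRP = 2.4526% + 0.3900 × 3.7174% = 3.90%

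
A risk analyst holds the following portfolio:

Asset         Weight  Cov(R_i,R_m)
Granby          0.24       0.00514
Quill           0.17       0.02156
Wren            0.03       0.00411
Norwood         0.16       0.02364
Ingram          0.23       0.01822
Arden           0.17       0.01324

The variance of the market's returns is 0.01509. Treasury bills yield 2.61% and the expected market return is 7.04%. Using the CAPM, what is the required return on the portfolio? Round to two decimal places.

β_Granby = 0.00514 / 0.01509 = 0.3406
β_Quill = 0.02156 / 0.01509 = 1.4288
β_Wren = 0.00411 / 0.01509 = 0.2724
β_Norwood = 0.02364 / 0.01509 = 1.5666
β_Ingram = 0.01822 / 0.01509 = 1.2074
β_Arden = 0.01324 / 0.01509 = 0.8774
β_P = Σ w_i β_i = 0.24×0.3406 + 0.17×1.4288 + 0.03×0.2724 + 0.16×1.5666 + 0.23×1.2074 + 0.17×0.8774 = 1.0103
MRP = 7.04% − 2.61% = 4.43%
E(R_P) = R_f + β_P × MRP = 2.61% + 1.0103 × 4.43% = 7.09%

7.09%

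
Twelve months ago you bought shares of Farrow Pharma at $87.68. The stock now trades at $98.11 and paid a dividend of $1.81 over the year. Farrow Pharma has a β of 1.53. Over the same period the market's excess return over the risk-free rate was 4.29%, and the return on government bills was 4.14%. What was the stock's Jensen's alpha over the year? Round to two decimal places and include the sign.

+3.26%

Realised HPR = (P1 + D1 − P0) / P0 = (98.11 + 1.81 − 87.68) / 87.68 = 12.24 / 87.68 = 13.9599%
CAPM required = R_f + β·MRP = 4.14% + 1.53 × 4.29% = 10.7037%
α = realised − required = 13.9599% − 10.7037% = +3.26%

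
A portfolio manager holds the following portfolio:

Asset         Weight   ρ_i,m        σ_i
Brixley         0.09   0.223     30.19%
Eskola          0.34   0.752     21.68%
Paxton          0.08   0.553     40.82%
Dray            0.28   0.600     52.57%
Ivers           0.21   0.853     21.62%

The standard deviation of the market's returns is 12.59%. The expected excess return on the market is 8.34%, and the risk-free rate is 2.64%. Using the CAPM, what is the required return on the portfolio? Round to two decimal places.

16.33%

β_Brixley = 0.223 × 30.19% / 12.59% = 0.5347
β_Eskola = 0.752 × 21.68% / 12.59% = 1.2949
β_Paxton = 0.553 × 40.82% / 12.59% = 1.7930
β_Dray = 0.600 × 52.57% / 12.59% = 2.5053
β_Ivers = 0.853 × 21.62% / 12.59% = 1.4648
β_P = Σ w_i β_i = 0.09×0.5347 + 0.34×1.2949 + 0.08×1.7930 + 0.28×2.5053 + 0.21×1.4648 = 1.6409
E(R_P) = R_f + β_P × MRP = 2.64% + 1.6409 × 8.34% = 16.33%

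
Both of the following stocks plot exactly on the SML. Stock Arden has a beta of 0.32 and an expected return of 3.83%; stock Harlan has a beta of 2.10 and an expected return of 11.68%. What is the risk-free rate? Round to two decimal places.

2.42%

Both satisfy E(R) = R_f + β·MRP, so the slope of the SML is
MRP = (11.68% − 3.83%) / (2.10 − 0.32) = 7.85% / 1.78 = 4.4101%
R_f = E(R_Arden) − β_Arden·MRP = 3.83% − 0.32 × 4.4101% = 2.4188%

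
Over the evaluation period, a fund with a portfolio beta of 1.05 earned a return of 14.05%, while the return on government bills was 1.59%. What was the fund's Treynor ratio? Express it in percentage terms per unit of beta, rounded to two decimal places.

Treynor = (R_P − R_f) / β_P = (14.05% − 1.59%) / 1.0500 = 12.46% / 1.0500 = 11.87%

11.87%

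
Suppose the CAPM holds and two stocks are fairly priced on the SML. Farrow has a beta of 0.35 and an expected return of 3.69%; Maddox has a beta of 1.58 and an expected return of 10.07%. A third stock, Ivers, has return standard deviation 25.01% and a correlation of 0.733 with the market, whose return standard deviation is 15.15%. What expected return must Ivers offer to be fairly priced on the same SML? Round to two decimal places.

8.15%

MRP = (10.07% − 3.69%) / (1.58 − 0.35) = 5.1870%
R_f = 3.69% − 0.35 × 5.1870% = 1.8746%
β_Ivers = ρ·σ_i/σ_m = 0.733 × 25.01 / 15.15 = 1.2101
E(R_Ivers) = R_f + β × MRP = 1.8746% + 1.2101 × 5.1870% = 8.15%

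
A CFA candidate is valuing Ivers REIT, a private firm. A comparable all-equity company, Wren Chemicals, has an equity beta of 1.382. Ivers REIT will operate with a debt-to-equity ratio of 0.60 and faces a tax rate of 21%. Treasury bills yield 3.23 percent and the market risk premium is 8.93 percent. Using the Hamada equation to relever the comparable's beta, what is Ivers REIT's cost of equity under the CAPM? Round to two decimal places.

21.42%

β_L = β_U × [1 + (1 − t)(D/E)] = 1.382 × [1 + (1 − 0.21) × 0.60]
    = 1.382 × [1 + 0.79 × 0.60] = 1.382 × 1.4740 = 2.0371
E(R) = R_f + β_L × MRP = 3.23% + 2.0371 × 8.93% = 21.42%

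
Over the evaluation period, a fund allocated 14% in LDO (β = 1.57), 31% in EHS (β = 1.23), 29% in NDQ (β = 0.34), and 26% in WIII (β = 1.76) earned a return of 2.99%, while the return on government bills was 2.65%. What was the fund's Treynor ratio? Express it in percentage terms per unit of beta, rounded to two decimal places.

0.29%

β_P = 0.14×1.57 + 0.31×1.23 + 0.29×0.34 + 0.26×1.76 = 1.1573
Treynor = (R_P − R_f) / β_P = (2.99% − 2.65%) / 1.1573 = 0.34% / 1.1573 = 0.29%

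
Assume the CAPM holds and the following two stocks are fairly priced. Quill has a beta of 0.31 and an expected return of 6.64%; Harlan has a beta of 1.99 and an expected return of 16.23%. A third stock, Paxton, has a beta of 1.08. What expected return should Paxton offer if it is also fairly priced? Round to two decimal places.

11.04%

MRP (SML slope) = (16.23% − 6.64%) / (1.99 − 0.31) = 9.59% / 1.68 = 5.7083%
R_f (intercept) = 6.64% − 0.31 × 5.7083% = 4.8704%
E(R_Paxton) = R_f + β × MRP = 4.8704% + 1.08 × 5.7083% = 11.04%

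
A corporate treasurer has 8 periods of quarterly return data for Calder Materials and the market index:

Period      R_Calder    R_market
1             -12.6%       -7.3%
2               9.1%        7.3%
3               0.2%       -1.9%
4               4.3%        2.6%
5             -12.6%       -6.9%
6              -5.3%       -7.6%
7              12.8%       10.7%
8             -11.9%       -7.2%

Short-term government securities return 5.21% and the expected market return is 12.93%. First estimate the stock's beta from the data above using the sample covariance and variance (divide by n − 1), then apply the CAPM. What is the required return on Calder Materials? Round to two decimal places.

15.46%

Mean R_i = (-12.6 + 9.1 + 0.2 + 4.3 − 12.6 − 5.3 + 12.8 − 11.9) / 8 = -2.0000%
Mean R_m = (-7.3 + 7.3 − 1.9 + 2.6 − 6.9 − 7.6 + 10.7 − 7.2) / 8 = -1.2875%
Σ(R_i − R̄_i)(R_m − R̄_m) = 498.4700  ⇒  Cov = 498.4700 / 7 = 71.2100
Σ(R_m − R̄_m)² = 375.3888  ⇒  Var(R_m) = 375.3888 / 7 = 53.6270
β = Cov / Var(R_m) = 71.2100 / 53.6270 = 1.3279
MRP = 12.93% − 5.21% = 7.72%
E(R) = R_f + β × MRP = 5.21% + 1.3279 × 7.72% = 15.46%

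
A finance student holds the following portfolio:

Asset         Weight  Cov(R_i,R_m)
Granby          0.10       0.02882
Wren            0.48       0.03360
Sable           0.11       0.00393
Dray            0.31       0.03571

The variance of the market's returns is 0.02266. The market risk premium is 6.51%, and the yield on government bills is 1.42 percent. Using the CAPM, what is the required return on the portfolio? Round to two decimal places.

10.19%

β_Granby = 0.02882 / 0.02266 = 1.2718
β_Wren = 0.03360 / 0.02266 = 1.4828
β_Sable = 0.00393 / 0.02266 = 0.1734
β_Dray = 0.03571 / 0.02266 = 1.5759
β_P = Σ w_i β_i = 0.10×1.2718 + 0.48×1.4828 + 0.11×0.1734 + 0.31×1.5759 = 1.3465
E(R_P) = R_f + β_P × MRP = 1.42% + 1.3465 × 6.51% = 10.19%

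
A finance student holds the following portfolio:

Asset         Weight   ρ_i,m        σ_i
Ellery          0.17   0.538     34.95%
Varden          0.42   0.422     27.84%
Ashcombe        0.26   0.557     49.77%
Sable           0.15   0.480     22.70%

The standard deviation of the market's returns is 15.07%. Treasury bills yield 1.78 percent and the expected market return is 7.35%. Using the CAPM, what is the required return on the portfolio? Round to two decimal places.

8.05%

β_Ellery = 0.538 × 34.95% / 15.07% = 1.2477
β_Varden = 0.422 × 27.84% / 15.07% = 0.7796
β_Ashcombe = 0.557 × 49.77% / 15.07% = 1.8395
β_Sable = 0.480 × 22.70% / 15.07% = 0.7230
β_P = Σ w_i β_i = 0.17×1.2477 + 0.42×0.7796 + 0.26×1.8395 + 0.15×0.7230 = 1.1263
MRP = 7.35% − 1.78% = 5.57%
E(R_P) = R_f + β_P × MRP = 1.78% + 1.1263 × 5.57% = 8.05%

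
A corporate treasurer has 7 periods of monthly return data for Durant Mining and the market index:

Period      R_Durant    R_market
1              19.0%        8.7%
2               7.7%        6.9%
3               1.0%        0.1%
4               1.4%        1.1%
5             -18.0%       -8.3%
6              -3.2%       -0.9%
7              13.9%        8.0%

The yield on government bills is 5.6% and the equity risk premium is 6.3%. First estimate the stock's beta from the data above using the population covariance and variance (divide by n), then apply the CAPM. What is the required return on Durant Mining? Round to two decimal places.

Mean R_i = (19.0 + 7.7 + 1.0 + 1.4 − 18.0 − 3.2 + 13.9) / 7 = 3.1143%
Mean R_m = (8.7 + 6.9 + 0.1 + 1.1 − 8.3 − 0.9 + 8.0) / 7 = 2.2286%
Σ(R_i − R̄_i)(R_m − R̄_m) = 434.9671  ⇒  Cov = 434.9671 / 7 = 62.1382
Σ(R_m − R̄_m)² = 223.4543  ⇒  Var(R_m) = 223.4543 / 7 = 31.9220
β = Cov / Var(R_m) = 62.1382 / 31.9220 = 1.9466
E(R) = R_f + β × MRP = 5.6% + 1.9466 × 6.3% = 17.86%

17.86%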